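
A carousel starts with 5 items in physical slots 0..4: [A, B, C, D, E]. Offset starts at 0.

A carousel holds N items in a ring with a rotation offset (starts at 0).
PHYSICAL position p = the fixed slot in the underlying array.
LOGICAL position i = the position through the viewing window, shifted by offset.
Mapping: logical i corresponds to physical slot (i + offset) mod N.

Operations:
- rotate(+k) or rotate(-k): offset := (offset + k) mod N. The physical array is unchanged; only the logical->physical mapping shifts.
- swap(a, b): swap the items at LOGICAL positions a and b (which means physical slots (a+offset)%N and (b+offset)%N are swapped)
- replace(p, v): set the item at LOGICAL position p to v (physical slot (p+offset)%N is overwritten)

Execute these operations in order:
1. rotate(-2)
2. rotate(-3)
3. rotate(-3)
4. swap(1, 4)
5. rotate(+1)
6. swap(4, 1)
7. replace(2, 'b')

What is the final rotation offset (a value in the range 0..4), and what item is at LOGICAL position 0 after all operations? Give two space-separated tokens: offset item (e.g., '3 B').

After op 1 (rotate(-2)): offset=3, physical=[A,B,C,D,E], logical=[D,E,A,B,C]
After op 2 (rotate(-3)): offset=0, physical=[A,B,C,D,E], logical=[A,B,C,D,E]
After op 3 (rotate(-3)): offset=2, physical=[A,B,C,D,E], logical=[C,D,E,A,B]
After op 4 (swap(1, 4)): offset=2, physical=[A,D,C,B,E], logical=[C,B,E,A,D]
After op 5 (rotate(+1)): offset=3, physical=[A,D,C,B,E], logical=[B,E,A,D,C]
After op 6 (swap(4, 1)): offset=3, physical=[A,D,E,B,C], logical=[B,C,A,D,E]
After op 7 (replace(2, 'b')): offset=3, physical=[b,D,E,B,C], logical=[B,C,b,D,E]

Answer: 3 B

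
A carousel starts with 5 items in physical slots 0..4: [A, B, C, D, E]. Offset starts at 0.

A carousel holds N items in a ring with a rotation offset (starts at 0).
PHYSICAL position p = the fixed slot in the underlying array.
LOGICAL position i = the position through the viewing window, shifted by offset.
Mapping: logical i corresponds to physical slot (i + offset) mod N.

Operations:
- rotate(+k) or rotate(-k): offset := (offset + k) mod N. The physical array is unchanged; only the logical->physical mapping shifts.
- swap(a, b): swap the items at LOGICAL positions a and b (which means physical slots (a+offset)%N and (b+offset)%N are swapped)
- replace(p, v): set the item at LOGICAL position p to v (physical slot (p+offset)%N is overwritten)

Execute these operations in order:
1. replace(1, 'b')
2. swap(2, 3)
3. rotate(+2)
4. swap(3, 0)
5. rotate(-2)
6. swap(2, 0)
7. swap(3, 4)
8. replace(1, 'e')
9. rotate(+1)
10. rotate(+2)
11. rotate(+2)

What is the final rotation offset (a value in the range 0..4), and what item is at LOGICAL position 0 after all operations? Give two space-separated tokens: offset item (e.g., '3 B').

Answer: 0 A

Derivation:
After op 1 (replace(1, 'b')): offset=0, physical=[A,b,C,D,E], logical=[A,b,C,D,E]
After op 2 (swap(2, 3)): offset=0, physical=[A,b,D,C,E], logical=[A,b,D,C,E]
After op 3 (rotate(+2)): offset=2, physical=[A,b,D,C,E], logical=[D,C,E,A,b]
After op 4 (swap(3, 0)): offset=2, physical=[D,b,A,C,E], logical=[A,C,E,D,b]
After op 5 (rotate(-2)): offset=0, physical=[D,b,A,C,E], logical=[D,b,A,C,E]
After op 6 (swap(2, 0)): offset=0, physical=[A,b,D,C,E], logical=[A,b,D,C,E]
After op 7 (swap(3, 4)): offset=0, physical=[A,b,D,E,C], logical=[A,b,D,E,C]
After op 8 (replace(1, 'e')): offset=0, physical=[A,e,D,E,C], logical=[A,e,D,E,C]
After op 9 (rotate(+1)): offset=1, physical=[A,e,D,E,C], logical=[e,D,E,C,A]
After op 10 (rotate(+2)): offset=3, physical=[A,e,D,E,C], logical=[E,C,A,e,D]
After op 11 (rotate(+2)): offset=0, physical=[A,e,D,E,C], logical=[A,e,D,E,C]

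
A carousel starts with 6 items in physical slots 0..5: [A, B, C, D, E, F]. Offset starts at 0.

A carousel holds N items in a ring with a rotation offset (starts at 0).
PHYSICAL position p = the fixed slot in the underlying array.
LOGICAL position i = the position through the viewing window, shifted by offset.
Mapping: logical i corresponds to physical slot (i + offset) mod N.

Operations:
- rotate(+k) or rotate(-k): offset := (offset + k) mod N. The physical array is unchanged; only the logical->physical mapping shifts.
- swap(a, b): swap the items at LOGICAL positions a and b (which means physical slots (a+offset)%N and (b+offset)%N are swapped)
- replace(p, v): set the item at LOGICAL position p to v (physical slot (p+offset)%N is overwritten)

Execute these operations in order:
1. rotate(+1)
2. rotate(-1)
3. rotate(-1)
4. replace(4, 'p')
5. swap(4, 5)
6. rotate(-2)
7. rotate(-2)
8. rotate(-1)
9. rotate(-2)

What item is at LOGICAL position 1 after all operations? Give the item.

Answer: F

Derivation:
After op 1 (rotate(+1)): offset=1, physical=[A,B,C,D,E,F], logical=[B,C,D,E,F,A]
After op 2 (rotate(-1)): offset=0, physical=[A,B,C,D,E,F], logical=[A,B,C,D,E,F]
After op 3 (rotate(-1)): offset=5, physical=[A,B,C,D,E,F], logical=[F,A,B,C,D,E]
After op 4 (replace(4, 'p')): offset=5, physical=[A,B,C,p,E,F], logical=[F,A,B,C,p,E]
After op 5 (swap(4, 5)): offset=5, physical=[A,B,C,E,p,F], logical=[F,A,B,C,E,p]
After op 6 (rotate(-2)): offset=3, physical=[A,B,C,E,p,F], logical=[E,p,F,A,B,C]
After op 7 (rotate(-2)): offset=1, physical=[A,B,C,E,p,F], logical=[B,C,E,p,F,A]
After op 8 (rotate(-1)): offset=0, physical=[A,B,C,E,p,F], logical=[A,B,C,E,p,F]
After op 9 (rotate(-2)): offset=4, physical=[A,B,C,E,p,F], logical=[p,F,A,B,C,E]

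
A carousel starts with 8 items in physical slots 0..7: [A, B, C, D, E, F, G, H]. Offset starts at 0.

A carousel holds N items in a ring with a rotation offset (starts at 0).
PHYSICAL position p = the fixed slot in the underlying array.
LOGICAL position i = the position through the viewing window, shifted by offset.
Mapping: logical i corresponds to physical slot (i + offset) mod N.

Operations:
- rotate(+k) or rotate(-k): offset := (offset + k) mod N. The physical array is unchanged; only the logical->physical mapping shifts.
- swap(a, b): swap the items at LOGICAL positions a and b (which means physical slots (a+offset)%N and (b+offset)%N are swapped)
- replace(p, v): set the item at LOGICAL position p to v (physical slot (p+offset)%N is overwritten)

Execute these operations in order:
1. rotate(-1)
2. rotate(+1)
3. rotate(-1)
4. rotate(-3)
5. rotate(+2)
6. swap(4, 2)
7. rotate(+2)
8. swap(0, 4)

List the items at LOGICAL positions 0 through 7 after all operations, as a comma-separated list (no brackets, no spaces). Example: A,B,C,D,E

Answer: E,B,A,D,C,F,G,H

Derivation:
After op 1 (rotate(-1)): offset=7, physical=[A,B,C,D,E,F,G,H], logical=[H,A,B,C,D,E,F,G]
After op 2 (rotate(+1)): offset=0, physical=[A,B,C,D,E,F,G,H], logical=[A,B,C,D,E,F,G,H]
After op 3 (rotate(-1)): offset=7, physical=[A,B,C,D,E,F,G,H], logical=[H,A,B,C,D,E,F,G]
After op 4 (rotate(-3)): offset=4, physical=[A,B,C,D,E,F,G,H], logical=[E,F,G,H,A,B,C,D]
After op 5 (rotate(+2)): offset=6, physical=[A,B,C,D,E,F,G,H], logical=[G,H,A,B,C,D,E,F]
After op 6 (swap(4, 2)): offset=6, physical=[C,B,A,D,E,F,G,H], logical=[G,H,C,B,A,D,E,F]
After op 7 (rotate(+2)): offset=0, physical=[C,B,A,D,E,F,G,H], logical=[C,B,A,D,E,F,G,H]
After op 8 (swap(0, 4)): offset=0, physical=[E,B,A,D,C,F,G,H], logical=[E,B,A,D,C,F,G,H]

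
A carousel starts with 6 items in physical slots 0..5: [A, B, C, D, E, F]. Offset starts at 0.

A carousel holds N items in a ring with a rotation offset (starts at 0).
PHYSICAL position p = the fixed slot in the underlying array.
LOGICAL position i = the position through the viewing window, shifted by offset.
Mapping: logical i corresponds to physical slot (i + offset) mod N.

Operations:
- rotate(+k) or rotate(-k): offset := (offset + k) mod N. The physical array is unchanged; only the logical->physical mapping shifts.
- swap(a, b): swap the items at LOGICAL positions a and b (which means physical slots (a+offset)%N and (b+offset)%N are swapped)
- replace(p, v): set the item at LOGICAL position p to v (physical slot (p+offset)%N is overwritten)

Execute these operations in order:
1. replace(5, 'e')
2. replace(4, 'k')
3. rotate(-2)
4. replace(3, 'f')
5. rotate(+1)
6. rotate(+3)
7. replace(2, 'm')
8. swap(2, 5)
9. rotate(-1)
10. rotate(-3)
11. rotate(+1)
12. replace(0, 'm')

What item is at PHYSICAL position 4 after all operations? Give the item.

Answer: f

Derivation:
After op 1 (replace(5, 'e')): offset=0, physical=[A,B,C,D,E,e], logical=[A,B,C,D,E,e]
After op 2 (replace(4, 'k')): offset=0, physical=[A,B,C,D,k,e], logical=[A,B,C,D,k,e]
After op 3 (rotate(-2)): offset=4, physical=[A,B,C,D,k,e], logical=[k,e,A,B,C,D]
After op 4 (replace(3, 'f')): offset=4, physical=[A,f,C,D,k,e], logical=[k,e,A,f,C,D]
After op 5 (rotate(+1)): offset=5, physical=[A,f,C,D,k,e], logical=[e,A,f,C,D,k]
After op 6 (rotate(+3)): offset=2, physical=[A,f,C,D,k,e], logical=[C,D,k,e,A,f]
After op 7 (replace(2, 'm')): offset=2, physical=[A,f,C,D,m,e], logical=[C,D,m,e,A,f]
After op 8 (swap(2, 5)): offset=2, physical=[A,m,C,D,f,e], logical=[C,D,f,e,A,m]
After op 9 (rotate(-1)): offset=1, physical=[A,m,C,D,f,e], logical=[m,C,D,f,e,A]
After op 10 (rotate(-3)): offset=4, physical=[A,m,C,D,f,e], logical=[f,e,A,m,C,D]
After op 11 (rotate(+1)): offset=5, physical=[A,m,C,D,f,e], logical=[e,A,m,C,D,f]
After op 12 (replace(0, 'm')): offset=5, physical=[A,m,C,D,f,m], logical=[m,A,m,C,D,f]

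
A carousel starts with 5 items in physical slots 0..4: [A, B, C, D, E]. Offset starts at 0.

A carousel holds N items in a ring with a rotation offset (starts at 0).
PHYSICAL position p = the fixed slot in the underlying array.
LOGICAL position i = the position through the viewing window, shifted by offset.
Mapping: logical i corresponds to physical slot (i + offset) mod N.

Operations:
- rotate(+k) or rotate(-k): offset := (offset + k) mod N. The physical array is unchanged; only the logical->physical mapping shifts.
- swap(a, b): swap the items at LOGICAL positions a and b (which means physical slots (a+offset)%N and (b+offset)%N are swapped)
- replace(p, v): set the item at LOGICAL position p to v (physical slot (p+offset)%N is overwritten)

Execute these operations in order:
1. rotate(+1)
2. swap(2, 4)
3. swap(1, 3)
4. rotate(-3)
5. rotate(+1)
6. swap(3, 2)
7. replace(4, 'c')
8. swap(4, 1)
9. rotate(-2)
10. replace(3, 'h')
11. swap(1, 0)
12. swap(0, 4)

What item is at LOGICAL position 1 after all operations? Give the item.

Answer: B

Derivation:
After op 1 (rotate(+1)): offset=1, physical=[A,B,C,D,E], logical=[B,C,D,E,A]
After op 2 (swap(2, 4)): offset=1, physical=[D,B,C,A,E], logical=[B,C,A,E,D]
After op 3 (swap(1, 3)): offset=1, physical=[D,B,E,A,C], logical=[B,E,A,C,D]
After op 4 (rotate(-3)): offset=3, physical=[D,B,E,A,C], logical=[A,C,D,B,E]
After op 5 (rotate(+1)): offset=4, physical=[D,B,E,A,C], logical=[C,D,B,E,A]
After op 6 (swap(3, 2)): offset=4, physical=[D,E,B,A,C], logical=[C,D,E,B,A]
After op 7 (replace(4, 'c')): offset=4, physical=[D,E,B,c,C], logical=[C,D,E,B,c]
After op 8 (swap(4, 1)): offset=4, physical=[c,E,B,D,C], logical=[C,c,E,B,D]
After op 9 (rotate(-2)): offset=2, physical=[c,E,B,D,C], logical=[B,D,C,c,E]
After op 10 (replace(3, 'h')): offset=2, physical=[h,E,B,D,C], logical=[B,D,C,h,E]
After op 11 (swap(1, 0)): offset=2, physical=[h,E,D,B,C], logical=[D,B,C,h,E]
After op 12 (swap(0, 4)): offset=2, physical=[h,D,E,B,C], logical=[E,B,C,h,D]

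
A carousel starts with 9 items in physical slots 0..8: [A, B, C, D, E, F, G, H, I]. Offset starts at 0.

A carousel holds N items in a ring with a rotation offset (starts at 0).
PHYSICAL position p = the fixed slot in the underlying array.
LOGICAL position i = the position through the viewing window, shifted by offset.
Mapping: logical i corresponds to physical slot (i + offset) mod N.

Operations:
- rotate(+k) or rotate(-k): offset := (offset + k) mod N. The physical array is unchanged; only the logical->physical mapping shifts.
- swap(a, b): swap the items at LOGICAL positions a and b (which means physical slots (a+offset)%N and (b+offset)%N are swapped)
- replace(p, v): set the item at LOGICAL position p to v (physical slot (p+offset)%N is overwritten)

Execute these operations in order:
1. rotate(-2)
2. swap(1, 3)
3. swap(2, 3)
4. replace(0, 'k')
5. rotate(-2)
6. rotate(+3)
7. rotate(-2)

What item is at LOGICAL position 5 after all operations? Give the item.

Answer: C

Derivation:
After op 1 (rotate(-2)): offset=7, physical=[A,B,C,D,E,F,G,H,I], logical=[H,I,A,B,C,D,E,F,G]
After op 2 (swap(1, 3)): offset=7, physical=[A,I,C,D,E,F,G,H,B], logical=[H,B,A,I,C,D,E,F,G]
After op 3 (swap(2, 3)): offset=7, physical=[I,A,C,D,E,F,G,H,B], logical=[H,B,I,A,C,D,E,F,G]
After op 4 (replace(0, 'k')): offset=7, physical=[I,A,C,D,E,F,G,k,B], logical=[k,B,I,A,C,D,E,F,G]
After op 5 (rotate(-2)): offset=5, physical=[I,A,C,D,E,F,G,k,B], logical=[F,G,k,B,I,A,C,D,E]
After op 6 (rotate(+3)): offset=8, physical=[I,A,C,D,E,F,G,k,B], logical=[B,I,A,C,D,E,F,G,k]
After op 7 (rotate(-2)): offset=6, physical=[I,A,C,D,E,F,G,k,B], logical=[G,k,B,I,A,C,D,E,F]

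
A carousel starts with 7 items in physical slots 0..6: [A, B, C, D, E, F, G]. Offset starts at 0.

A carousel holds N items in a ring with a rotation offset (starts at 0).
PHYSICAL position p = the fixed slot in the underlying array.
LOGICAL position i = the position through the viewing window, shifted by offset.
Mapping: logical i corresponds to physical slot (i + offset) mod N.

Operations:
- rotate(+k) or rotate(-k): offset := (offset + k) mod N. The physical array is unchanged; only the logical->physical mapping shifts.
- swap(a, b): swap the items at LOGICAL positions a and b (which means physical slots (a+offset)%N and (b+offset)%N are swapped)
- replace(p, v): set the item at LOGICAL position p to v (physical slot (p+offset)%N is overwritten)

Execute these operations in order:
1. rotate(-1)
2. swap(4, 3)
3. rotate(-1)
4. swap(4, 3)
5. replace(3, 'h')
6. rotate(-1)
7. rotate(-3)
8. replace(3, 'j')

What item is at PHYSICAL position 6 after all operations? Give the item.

After op 1 (rotate(-1)): offset=6, physical=[A,B,C,D,E,F,G], logical=[G,A,B,C,D,E,F]
After op 2 (swap(4, 3)): offset=6, physical=[A,B,D,C,E,F,G], logical=[G,A,B,D,C,E,F]
After op 3 (rotate(-1)): offset=5, physical=[A,B,D,C,E,F,G], logical=[F,G,A,B,D,C,E]
After op 4 (swap(4, 3)): offset=5, physical=[A,D,B,C,E,F,G], logical=[F,G,A,D,B,C,E]
After op 5 (replace(3, 'h')): offset=5, physical=[A,h,B,C,E,F,G], logical=[F,G,A,h,B,C,E]
After op 6 (rotate(-1)): offset=4, physical=[A,h,B,C,E,F,G], logical=[E,F,G,A,h,B,C]
After op 7 (rotate(-3)): offset=1, physical=[A,h,B,C,E,F,G], logical=[h,B,C,E,F,G,A]
After op 8 (replace(3, 'j')): offset=1, physical=[A,h,B,C,j,F,G], logical=[h,B,C,j,F,G,A]

Answer: G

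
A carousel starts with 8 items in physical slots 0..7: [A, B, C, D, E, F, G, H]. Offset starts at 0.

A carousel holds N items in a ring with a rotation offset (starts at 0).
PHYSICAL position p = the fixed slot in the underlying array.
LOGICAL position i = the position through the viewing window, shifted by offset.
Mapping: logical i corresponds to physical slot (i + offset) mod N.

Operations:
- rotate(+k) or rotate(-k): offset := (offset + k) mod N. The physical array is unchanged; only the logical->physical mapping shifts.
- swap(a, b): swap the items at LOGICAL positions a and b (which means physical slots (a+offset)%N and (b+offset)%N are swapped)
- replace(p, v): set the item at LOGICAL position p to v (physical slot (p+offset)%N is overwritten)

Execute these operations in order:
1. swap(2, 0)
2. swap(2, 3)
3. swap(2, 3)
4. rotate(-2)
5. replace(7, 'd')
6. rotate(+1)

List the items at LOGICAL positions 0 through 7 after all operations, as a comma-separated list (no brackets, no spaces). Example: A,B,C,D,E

After op 1 (swap(2, 0)): offset=0, physical=[C,B,A,D,E,F,G,H], logical=[C,B,A,D,E,F,G,H]
After op 2 (swap(2, 3)): offset=0, physical=[C,B,D,A,E,F,G,H], logical=[C,B,D,A,E,F,G,H]
After op 3 (swap(2, 3)): offset=0, physical=[C,B,A,D,E,F,G,H], logical=[C,B,A,D,E,F,G,H]
After op 4 (rotate(-2)): offset=6, physical=[C,B,A,D,E,F,G,H], logical=[G,H,C,B,A,D,E,F]
After op 5 (replace(7, 'd')): offset=6, physical=[C,B,A,D,E,d,G,H], logical=[G,H,C,B,A,D,E,d]
After op 6 (rotate(+1)): offset=7, physical=[C,B,A,D,E,d,G,H], logical=[H,C,B,A,D,E,d,G]

Answer: H,C,B,A,D,E,d,G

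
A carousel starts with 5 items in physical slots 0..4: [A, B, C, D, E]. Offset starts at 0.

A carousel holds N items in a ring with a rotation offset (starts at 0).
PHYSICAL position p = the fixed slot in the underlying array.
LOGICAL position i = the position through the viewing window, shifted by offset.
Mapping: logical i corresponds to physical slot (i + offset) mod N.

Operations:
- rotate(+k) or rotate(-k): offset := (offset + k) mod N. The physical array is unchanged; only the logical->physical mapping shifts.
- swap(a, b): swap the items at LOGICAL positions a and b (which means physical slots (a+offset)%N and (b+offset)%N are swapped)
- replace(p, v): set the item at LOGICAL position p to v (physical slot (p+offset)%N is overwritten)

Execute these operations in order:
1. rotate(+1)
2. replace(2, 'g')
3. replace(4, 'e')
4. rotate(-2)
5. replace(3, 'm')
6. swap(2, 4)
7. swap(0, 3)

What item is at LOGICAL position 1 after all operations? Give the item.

Answer: e

Derivation:
After op 1 (rotate(+1)): offset=1, physical=[A,B,C,D,E], logical=[B,C,D,E,A]
After op 2 (replace(2, 'g')): offset=1, physical=[A,B,C,g,E], logical=[B,C,g,E,A]
After op 3 (replace(4, 'e')): offset=1, physical=[e,B,C,g,E], logical=[B,C,g,E,e]
After op 4 (rotate(-2)): offset=4, physical=[e,B,C,g,E], logical=[E,e,B,C,g]
After op 5 (replace(3, 'm')): offset=4, physical=[e,B,m,g,E], logical=[E,e,B,m,g]
After op 6 (swap(2, 4)): offset=4, physical=[e,g,m,B,E], logical=[E,e,g,m,B]
After op 7 (swap(0, 3)): offset=4, physical=[e,g,E,B,m], logical=[m,e,g,E,B]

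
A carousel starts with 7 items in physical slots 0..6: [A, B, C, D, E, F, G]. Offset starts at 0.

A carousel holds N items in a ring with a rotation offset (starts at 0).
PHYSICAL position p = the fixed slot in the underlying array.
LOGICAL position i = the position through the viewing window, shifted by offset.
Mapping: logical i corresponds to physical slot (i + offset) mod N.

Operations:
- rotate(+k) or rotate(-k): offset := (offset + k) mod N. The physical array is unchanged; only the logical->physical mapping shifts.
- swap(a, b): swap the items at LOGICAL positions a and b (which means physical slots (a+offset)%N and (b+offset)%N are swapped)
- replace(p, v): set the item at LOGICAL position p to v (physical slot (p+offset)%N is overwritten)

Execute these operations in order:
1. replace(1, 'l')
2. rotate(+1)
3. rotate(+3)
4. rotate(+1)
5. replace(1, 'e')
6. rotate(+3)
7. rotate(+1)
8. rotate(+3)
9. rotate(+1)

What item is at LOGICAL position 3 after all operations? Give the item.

Answer: C

Derivation:
After op 1 (replace(1, 'l')): offset=0, physical=[A,l,C,D,E,F,G], logical=[A,l,C,D,E,F,G]
After op 2 (rotate(+1)): offset=1, physical=[A,l,C,D,E,F,G], logical=[l,C,D,E,F,G,A]
After op 3 (rotate(+3)): offset=4, physical=[A,l,C,D,E,F,G], logical=[E,F,G,A,l,C,D]
After op 4 (rotate(+1)): offset=5, physical=[A,l,C,D,E,F,G], logical=[F,G,A,l,C,D,E]
After op 5 (replace(1, 'e')): offset=5, physical=[A,l,C,D,E,F,e], logical=[F,e,A,l,C,D,E]
After op 6 (rotate(+3)): offset=1, physical=[A,l,C,D,E,F,e], logical=[l,C,D,E,F,e,A]
After op 7 (rotate(+1)): offset=2, physical=[A,l,C,D,E,F,e], logical=[C,D,E,F,e,A,l]
After op 8 (rotate(+3)): offset=5, physical=[A,l,C,D,E,F,e], logical=[F,e,A,l,C,D,E]
After op 9 (rotate(+1)): offset=6, physical=[A,l,C,D,E,F,e], logical=[e,A,l,C,D,E,F]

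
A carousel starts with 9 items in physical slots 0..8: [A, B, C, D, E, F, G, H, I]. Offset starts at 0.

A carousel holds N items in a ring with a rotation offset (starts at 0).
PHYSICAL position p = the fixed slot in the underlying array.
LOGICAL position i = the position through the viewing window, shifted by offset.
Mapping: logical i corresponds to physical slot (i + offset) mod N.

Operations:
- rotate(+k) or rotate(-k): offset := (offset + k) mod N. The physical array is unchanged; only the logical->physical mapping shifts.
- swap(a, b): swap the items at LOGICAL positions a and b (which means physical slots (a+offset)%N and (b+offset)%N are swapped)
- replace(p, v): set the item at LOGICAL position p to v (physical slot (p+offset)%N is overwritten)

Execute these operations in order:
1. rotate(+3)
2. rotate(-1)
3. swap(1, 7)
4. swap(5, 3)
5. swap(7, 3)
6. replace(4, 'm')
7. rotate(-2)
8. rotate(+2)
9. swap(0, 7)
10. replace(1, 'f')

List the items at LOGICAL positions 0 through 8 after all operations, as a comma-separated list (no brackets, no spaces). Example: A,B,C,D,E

Answer: H,f,E,D,m,F,I,C,B

Derivation:
After op 1 (rotate(+3)): offset=3, physical=[A,B,C,D,E,F,G,H,I], logical=[D,E,F,G,H,I,A,B,C]
After op 2 (rotate(-1)): offset=2, physical=[A,B,C,D,E,F,G,H,I], logical=[C,D,E,F,G,H,I,A,B]
After op 3 (swap(1, 7)): offset=2, physical=[D,B,C,A,E,F,G,H,I], logical=[C,A,E,F,G,H,I,D,B]
After op 4 (swap(5, 3)): offset=2, physical=[D,B,C,A,E,H,G,F,I], logical=[C,A,E,H,G,F,I,D,B]
After op 5 (swap(7, 3)): offset=2, physical=[H,B,C,A,E,D,G,F,I], logical=[C,A,E,D,G,F,I,H,B]
After op 6 (replace(4, 'm')): offset=2, physical=[H,B,C,A,E,D,m,F,I], logical=[C,A,E,D,m,F,I,H,B]
After op 7 (rotate(-2)): offset=0, physical=[H,B,C,A,E,D,m,F,I], logical=[H,B,C,A,E,D,m,F,I]
After op 8 (rotate(+2)): offset=2, physical=[H,B,C,A,E,D,m,F,I], logical=[C,A,E,D,m,F,I,H,B]
After op 9 (swap(0, 7)): offset=2, physical=[C,B,H,A,E,D,m,F,I], logical=[H,A,E,D,m,F,I,C,B]
After op 10 (replace(1, 'f')): offset=2, physical=[C,B,H,f,E,D,m,F,I], logical=[H,f,E,D,m,F,I,C,B]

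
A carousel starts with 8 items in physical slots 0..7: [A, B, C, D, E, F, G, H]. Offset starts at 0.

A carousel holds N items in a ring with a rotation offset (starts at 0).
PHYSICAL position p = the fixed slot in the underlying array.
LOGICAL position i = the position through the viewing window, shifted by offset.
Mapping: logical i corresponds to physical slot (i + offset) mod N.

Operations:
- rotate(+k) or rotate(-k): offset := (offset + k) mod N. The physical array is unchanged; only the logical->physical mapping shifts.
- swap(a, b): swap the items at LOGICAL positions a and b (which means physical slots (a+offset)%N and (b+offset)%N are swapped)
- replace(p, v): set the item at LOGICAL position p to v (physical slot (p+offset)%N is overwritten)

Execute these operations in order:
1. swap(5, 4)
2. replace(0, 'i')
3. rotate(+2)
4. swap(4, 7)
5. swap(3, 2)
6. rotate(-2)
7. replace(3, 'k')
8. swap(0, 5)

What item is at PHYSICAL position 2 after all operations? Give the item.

After op 1 (swap(5, 4)): offset=0, physical=[A,B,C,D,F,E,G,H], logical=[A,B,C,D,F,E,G,H]
After op 2 (replace(0, 'i')): offset=0, physical=[i,B,C,D,F,E,G,H], logical=[i,B,C,D,F,E,G,H]
After op 3 (rotate(+2)): offset=2, physical=[i,B,C,D,F,E,G,H], logical=[C,D,F,E,G,H,i,B]
After op 4 (swap(4, 7)): offset=2, physical=[i,G,C,D,F,E,B,H], logical=[C,D,F,E,B,H,i,G]
After op 5 (swap(3, 2)): offset=2, physical=[i,G,C,D,E,F,B,H], logical=[C,D,E,F,B,H,i,G]
After op 6 (rotate(-2)): offset=0, physical=[i,G,C,D,E,F,B,H], logical=[i,G,C,D,E,F,B,H]
After op 7 (replace(3, 'k')): offset=0, physical=[i,G,C,k,E,F,B,H], logical=[i,G,C,k,E,F,B,H]
After op 8 (swap(0, 5)): offset=0, physical=[F,G,C,k,E,i,B,H], logical=[F,G,C,k,E,i,B,H]

Answer: C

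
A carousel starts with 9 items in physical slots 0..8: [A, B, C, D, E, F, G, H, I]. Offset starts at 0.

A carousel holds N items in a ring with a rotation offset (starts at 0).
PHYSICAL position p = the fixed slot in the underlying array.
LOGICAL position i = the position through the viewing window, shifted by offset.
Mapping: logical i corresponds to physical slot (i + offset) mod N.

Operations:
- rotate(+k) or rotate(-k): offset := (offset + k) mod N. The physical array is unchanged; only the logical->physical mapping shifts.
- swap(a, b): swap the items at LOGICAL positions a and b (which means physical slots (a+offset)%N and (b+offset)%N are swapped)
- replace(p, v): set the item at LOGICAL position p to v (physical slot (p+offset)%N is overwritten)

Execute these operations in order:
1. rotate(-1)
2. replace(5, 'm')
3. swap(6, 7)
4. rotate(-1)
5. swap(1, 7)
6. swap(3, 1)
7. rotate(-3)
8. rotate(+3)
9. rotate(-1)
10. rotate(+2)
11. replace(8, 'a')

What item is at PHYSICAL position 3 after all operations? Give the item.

Answer: D

Derivation:
After op 1 (rotate(-1)): offset=8, physical=[A,B,C,D,E,F,G,H,I], logical=[I,A,B,C,D,E,F,G,H]
After op 2 (replace(5, 'm')): offset=8, physical=[A,B,C,D,m,F,G,H,I], logical=[I,A,B,C,D,m,F,G,H]
After op 3 (swap(6, 7)): offset=8, physical=[A,B,C,D,m,G,F,H,I], logical=[I,A,B,C,D,m,G,F,H]
After op 4 (rotate(-1)): offset=7, physical=[A,B,C,D,m,G,F,H,I], logical=[H,I,A,B,C,D,m,G,F]
After op 5 (swap(1, 7)): offset=7, physical=[A,B,C,D,m,I,F,H,G], logical=[H,G,A,B,C,D,m,I,F]
After op 6 (swap(3, 1)): offset=7, physical=[A,G,C,D,m,I,F,H,B], logical=[H,B,A,G,C,D,m,I,F]
After op 7 (rotate(-3)): offset=4, physical=[A,G,C,D,m,I,F,H,B], logical=[m,I,F,H,B,A,G,C,D]
After op 8 (rotate(+3)): offset=7, physical=[A,G,C,D,m,I,F,H,B], logical=[H,B,A,G,C,D,m,I,F]
After op 9 (rotate(-1)): offset=6, physical=[A,G,C,D,m,I,F,H,B], logical=[F,H,B,A,G,C,D,m,I]
After op 10 (rotate(+2)): offset=8, physical=[A,G,C,D,m,I,F,H,B], logical=[B,A,G,C,D,m,I,F,H]
After op 11 (replace(8, 'a')): offset=8, physical=[A,G,C,D,m,I,F,a,B], logical=[B,A,G,C,D,m,I,F,a]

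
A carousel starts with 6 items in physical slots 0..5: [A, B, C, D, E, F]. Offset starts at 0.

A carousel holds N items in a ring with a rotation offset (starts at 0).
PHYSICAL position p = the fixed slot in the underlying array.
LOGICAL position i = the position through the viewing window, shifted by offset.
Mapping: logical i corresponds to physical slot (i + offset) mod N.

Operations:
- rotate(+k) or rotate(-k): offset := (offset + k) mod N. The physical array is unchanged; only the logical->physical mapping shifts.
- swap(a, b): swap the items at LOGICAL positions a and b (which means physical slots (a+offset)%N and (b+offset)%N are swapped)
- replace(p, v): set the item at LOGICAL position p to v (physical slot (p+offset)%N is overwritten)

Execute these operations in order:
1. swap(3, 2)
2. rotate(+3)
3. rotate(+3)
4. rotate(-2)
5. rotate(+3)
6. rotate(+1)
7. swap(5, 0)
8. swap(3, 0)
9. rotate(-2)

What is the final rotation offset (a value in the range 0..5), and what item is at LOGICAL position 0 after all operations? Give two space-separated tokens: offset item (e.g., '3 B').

After op 1 (swap(3, 2)): offset=0, physical=[A,B,D,C,E,F], logical=[A,B,D,C,E,F]
After op 2 (rotate(+3)): offset=3, physical=[A,B,D,C,E,F], logical=[C,E,F,A,B,D]
After op 3 (rotate(+3)): offset=0, physical=[A,B,D,C,E,F], logical=[A,B,D,C,E,F]
After op 4 (rotate(-2)): offset=4, physical=[A,B,D,C,E,F], logical=[E,F,A,B,D,C]
After op 5 (rotate(+3)): offset=1, physical=[A,B,D,C,E,F], logical=[B,D,C,E,F,A]
After op 6 (rotate(+1)): offset=2, physical=[A,B,D,C,E,F], logical=[D,C,E,F,A,B]
After op 7 (swap(5, 0)): offset=2, physical=[A,D,B,C,E,F], logical=[B,C,E,F,A,D]
After op 8 (swap(3, 0)): offset=2, physical=[A,D,F,C,E,B], logical=[F,C,E,B,A,D]
After op 9 (rotate(-2)): offset=0, physical=[A,D,F,C,E,B], logical=[A,D,F,C,E,B]

Answer: 0 A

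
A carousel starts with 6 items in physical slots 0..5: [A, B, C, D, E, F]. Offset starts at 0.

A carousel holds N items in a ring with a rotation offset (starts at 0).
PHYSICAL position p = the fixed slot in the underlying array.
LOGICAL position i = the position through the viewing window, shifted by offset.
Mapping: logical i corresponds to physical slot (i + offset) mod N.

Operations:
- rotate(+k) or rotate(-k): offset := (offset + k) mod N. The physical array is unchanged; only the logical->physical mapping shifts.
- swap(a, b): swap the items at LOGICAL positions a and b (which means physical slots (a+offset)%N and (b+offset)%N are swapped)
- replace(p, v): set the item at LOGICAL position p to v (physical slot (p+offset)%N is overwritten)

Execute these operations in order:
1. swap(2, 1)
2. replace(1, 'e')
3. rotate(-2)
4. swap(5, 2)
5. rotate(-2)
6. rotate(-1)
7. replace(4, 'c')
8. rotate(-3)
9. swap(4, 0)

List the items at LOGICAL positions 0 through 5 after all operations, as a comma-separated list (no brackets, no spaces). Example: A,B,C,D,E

After op 1 (swap(2, 1)): offset=0, physical=[A,C,B,D,E,F], logical=[A,C,B,D,E,F]
After op 2 (replace(1, 'e')): offset=0, physical=[A,e,B,D,E,F], logical=[A,e,B,D,E,F]
After op 3 (rotate(-2)): offset=4, physical=[A,e,B,D,E,F], logical=[E,F,A,e,B,D]
After op 4 (swap(5, 2)): offset=4, physical=[D,e,B,A,E,F], logical=[E,F,D,e,B,A]
After op 5 (rotate(-2)): offset=2, physical=[D,e,B,A,E,F], logical=[B,A,E,F,D,e]
After op 6 (rotate(-1)): offset=1, physical=[D,e,B,A,E,F], logical=[e,B,A,E,F,D]
After op 7 (replace(4, 'c')): offset=1, physical=[D,e,B,A,E,c], logical=[e,B,A,E,c,D]
After op 8 (rotate(-3)): offset=4, physical=[D,e,B,A,E,c], logical=[E,c,D,e,B,A]
After op 9 (swap(4, 0)): offset=4, physical=[D,e,E,A,B,c], logical=[B,c,D,e,E,A]

Answer: B,c,D,e,E,A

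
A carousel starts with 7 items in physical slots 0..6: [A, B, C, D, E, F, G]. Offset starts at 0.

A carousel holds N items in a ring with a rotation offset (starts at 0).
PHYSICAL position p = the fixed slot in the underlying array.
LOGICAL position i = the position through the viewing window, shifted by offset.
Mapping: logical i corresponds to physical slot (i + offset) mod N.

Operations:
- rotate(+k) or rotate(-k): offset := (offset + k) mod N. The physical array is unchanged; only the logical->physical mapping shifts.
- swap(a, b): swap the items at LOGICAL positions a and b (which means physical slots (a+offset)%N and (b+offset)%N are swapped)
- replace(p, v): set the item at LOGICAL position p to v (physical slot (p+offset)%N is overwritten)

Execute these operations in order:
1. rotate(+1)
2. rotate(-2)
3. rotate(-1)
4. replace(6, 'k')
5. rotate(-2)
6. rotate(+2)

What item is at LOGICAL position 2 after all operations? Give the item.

Answer: A

Derivation:
After op 1 (rotate(+1)): offset=1, physical=[A,B,C,D,E,F,G], logical=[B,C,D,E,F,G,A]
After op 2 (rotate(-2)): offset=6, physical=[A,B,C,D,E,F,G], logical=[G,A,B,C,D,E,F]
After op 3 (rotate(-1)): offset=5, physical=[A,B,C,D,E,F,G], logical=[F,G,A,B,C,D,E]
After op 4 (replace(6, 'k')): offset=5, physical=[A,B,C,D,k,F,G], logical=[F,G,A,B,C,D,k]
After op 5 (rotate(-2)): offset=3, physical=[A,B,C,D,k,F,G], logical=[D,k,F,G,A,B,C]
After op 6 (rotate(+2)): offset=5, physical=[A,B,C,D,k,F,G], logical=[F,G,A,B,C,D,k]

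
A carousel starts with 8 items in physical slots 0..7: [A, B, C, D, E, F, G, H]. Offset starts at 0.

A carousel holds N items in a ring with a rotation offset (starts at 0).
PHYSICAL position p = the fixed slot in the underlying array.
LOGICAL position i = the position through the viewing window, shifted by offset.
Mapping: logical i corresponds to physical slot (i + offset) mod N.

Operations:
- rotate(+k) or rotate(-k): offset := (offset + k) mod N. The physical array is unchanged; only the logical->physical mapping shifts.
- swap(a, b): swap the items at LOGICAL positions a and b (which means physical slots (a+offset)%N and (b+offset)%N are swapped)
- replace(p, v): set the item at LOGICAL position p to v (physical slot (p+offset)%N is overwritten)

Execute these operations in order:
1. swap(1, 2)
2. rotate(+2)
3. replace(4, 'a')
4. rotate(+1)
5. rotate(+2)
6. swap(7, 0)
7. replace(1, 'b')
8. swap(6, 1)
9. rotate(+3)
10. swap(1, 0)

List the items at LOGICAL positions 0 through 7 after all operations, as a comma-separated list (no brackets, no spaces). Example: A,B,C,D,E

After op 1 (swap(1, 2)): offset=0, physical=[A,C,B,D,E,F,G,H], logical=[A,C,B,D,E,F,G,H]
After op 2 (rotate(+2)): offset=2, physical=[A,C,B,D,E,F,G,H], logical=[B,D,E,F,G,H,A,C]
After op 3 (replace(4, 'a')): offset=2, physical=[A,C,B,D,E,F,a,H], logical=[B,D,E,F,a,H,A,C]
After op 4 (rotate(+1)): offset=3, physical=[A,C,B,D,E,F,a,H], logical=[D,E,F,a,H,A,C,B]
After op 5 (rotate(+2)): offset=5, physical=[A,C,B,D,E,F,a,H], logical=[F,a,H,A,C,B,D,E]
After op 6 (swap(7, 0)): offset=5, physical=[A,C,B,D,F,E,a,H], logical=[E,a,H,A,C,B,D,F]
After op 7 (replace(1, 'b')): offset=5, physical=[A,C,B,D,F,E,b,H], logical=[E,b,H,A,C,B,D,F]
After op 8 (swap(6, 1)): offset=5, physical=[A,C,B,b,F,E,D,H], logical=[E,D,H,A,C,B,b,F]
After op 9 (rotate(+3)): offset=0, physical=[A,C,B,b,F,E,D,H], logical=[A,C,B,b,F,E,D,H]
After op 10 (swap(1, 0)): offset=0, physical=[C,A,B,b,F,E,D,H], logical=[C,A,B,b,F,E,D,H]

Answer: C,A,B,b,F,E,D,H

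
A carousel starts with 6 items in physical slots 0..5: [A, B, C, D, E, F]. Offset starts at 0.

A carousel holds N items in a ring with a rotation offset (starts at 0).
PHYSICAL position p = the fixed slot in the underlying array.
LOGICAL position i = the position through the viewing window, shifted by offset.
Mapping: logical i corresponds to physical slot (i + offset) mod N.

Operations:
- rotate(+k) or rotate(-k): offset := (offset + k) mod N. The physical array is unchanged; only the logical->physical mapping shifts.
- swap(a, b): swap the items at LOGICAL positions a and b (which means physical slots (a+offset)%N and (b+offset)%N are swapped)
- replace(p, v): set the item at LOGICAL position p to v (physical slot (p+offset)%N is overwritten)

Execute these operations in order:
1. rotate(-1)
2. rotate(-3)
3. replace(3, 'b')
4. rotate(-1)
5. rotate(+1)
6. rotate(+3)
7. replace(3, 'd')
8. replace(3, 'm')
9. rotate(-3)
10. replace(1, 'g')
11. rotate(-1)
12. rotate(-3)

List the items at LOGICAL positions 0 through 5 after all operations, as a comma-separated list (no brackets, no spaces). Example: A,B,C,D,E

After op 1 (rotate(-1)): offset=5, physical=[A,B,C,D,E,F], logical=[F,A,B,C,D,E]
After op 2 (rotate(-3)): offset=2, physical=[A,B,C,D,E,F], logical=[C,D,E,F,A,B]
After op 3 (replace(3, 'b')): offset=2, physical=[A,B,C,D,E,b], logical=[C,D,E,b,A,B]
After op 4 (rotate(-1)): offset=1, physical=[A,B,C,D,E,b], logical=[B,C,D,E,b,A]
After op 5 (rotate(+1)): offset=2, physical=[A,B,C,D,E,b], logical=[C,D,E,b,A,B]
After op 6 (rotate(+3)): offset=5, physical=[A,B,C,D,E,b], logical=[b,A,B,C,D,E]
After op 7 (replace(3, 'd')): offset=5, physical=[A,B,d,D,E,b], logical=[b,A,B,d,D,E]
After op 8 (replace(3, 'm')): offset=5, physical=[A,B,m,D,E,b], logical=[b,A,B,m,D,E]
After op 9 (rotate(-3)): offset=2, physical=[A,B,m,D,E,b], logical=[m,D,E,b,A,B]
After op 10 (replace(1, 'g')): offset=2, physical=[A,B,m,g,E,b], logical=[m,g,E,b,A,B]
After op 11 (rotate(-1)): offset=1, physical=[A,B,m,g,E,b], logical=[B,m,g,E,b,A]
After op 12 (rotate(-3)): offset=4, physical=[A,B,m,g,E,b], logical=[E,b,A,B,m,g]

Answer: E,b,A,B,m,g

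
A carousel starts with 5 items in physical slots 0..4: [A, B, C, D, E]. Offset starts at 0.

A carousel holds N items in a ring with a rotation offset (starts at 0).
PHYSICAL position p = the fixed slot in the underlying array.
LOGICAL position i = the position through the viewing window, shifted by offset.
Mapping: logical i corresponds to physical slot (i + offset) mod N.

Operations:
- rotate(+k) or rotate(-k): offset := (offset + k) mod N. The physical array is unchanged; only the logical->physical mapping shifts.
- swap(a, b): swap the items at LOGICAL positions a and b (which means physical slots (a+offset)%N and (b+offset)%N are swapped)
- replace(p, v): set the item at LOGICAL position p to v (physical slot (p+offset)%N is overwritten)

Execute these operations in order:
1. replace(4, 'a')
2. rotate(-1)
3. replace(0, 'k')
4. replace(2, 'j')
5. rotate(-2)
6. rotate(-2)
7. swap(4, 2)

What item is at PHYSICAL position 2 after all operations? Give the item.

After op 1 (replace(4, 'a')): offset=0, physical=[A,B,C,D,a], logical=[A,B,C,D,a]
After op 2 (rotate(-1)): offset=4, physical=[A,B,C,D,a], logical=[a,A,B,C,D]
After op 3 (replace(0, 'k')): offset=4, physical=[A,B,C,D,k], logical=[k,A,B,C,D]
After op 4 (replace(2, 'j')): offset=4, physical=[A,j,C,D,k], logical=[k,A,j,C,D]
After op 5 (rotate(-2)): offset=2, physical=[A,j,C,D,k], logical=[C,D,k,A,j]
After op 6 (rotate(-2)): offset=0, physical=[A,j,C,D,k], logical=[A,j,C,D,k]
After op 7 (swap(4, 2)): offset=0, physical=[A,j,k,D,C], logical=[A,j,k,D,C]

Answer: k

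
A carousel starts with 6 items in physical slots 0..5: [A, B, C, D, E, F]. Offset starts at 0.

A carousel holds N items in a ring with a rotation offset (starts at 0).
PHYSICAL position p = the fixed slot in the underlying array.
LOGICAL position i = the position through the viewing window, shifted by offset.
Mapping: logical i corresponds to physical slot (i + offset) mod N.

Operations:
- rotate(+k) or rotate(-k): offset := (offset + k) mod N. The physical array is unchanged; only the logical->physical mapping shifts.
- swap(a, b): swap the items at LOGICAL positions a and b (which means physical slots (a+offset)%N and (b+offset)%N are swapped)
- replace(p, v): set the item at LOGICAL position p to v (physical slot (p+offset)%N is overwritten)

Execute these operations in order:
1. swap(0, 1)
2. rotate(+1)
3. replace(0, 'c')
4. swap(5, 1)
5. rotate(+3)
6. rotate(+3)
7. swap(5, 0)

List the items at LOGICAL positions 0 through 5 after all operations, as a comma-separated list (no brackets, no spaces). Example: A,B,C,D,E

Answer: C,B,D,E,F,c

Derivation:
After op 1 (swap(0, 1)): offset=0, physical=[B,A,C,D,E,F], logical=[B,A,C,D,E,F]
After op 2 (rotate(+1)): offset=1, physical=[B,A,C,D,E,F], logical=[A,C,D,E,F,B]
After op 3 (replace(0, 'c')): offset=1, physical=[B,c,C,D,E,F], logical=[c,C,D,E,F,B]
After op 4 (swap(5, 1)): offset=1, physical=[C,c,B,D,E,F], logical=[c,B,D,E,F,C]
After op 5 (rotate(+3)): offset=4, physical=[C,c,B,D,E,F], logical=[E,F,C,c,B,D]
After op 6 (rotate(+3)): offset=1, physical=[C,c,B,D,E,F], logical=[c,B,D,E,F,C]
After op 7 (swap(5, 0)): offset=1, physical=[c,C,B,D,E,F], logical=[C,B,D,E,F,c]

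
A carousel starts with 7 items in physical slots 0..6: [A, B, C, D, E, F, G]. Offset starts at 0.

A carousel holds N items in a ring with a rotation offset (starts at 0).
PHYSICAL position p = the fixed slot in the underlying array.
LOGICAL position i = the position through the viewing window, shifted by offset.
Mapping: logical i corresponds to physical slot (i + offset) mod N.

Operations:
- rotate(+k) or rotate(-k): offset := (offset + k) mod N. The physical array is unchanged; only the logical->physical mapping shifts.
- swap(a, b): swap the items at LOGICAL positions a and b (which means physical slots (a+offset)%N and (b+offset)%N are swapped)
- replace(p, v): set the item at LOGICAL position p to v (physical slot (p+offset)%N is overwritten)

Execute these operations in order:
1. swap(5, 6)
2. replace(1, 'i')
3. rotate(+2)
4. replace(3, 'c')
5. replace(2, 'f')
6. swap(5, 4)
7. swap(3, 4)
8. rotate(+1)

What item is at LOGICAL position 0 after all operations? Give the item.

After op 1 (swap(5, 6)): offset=0, physical=[A,B,C,D,E,G,F], logical=[A,B,C,D,E,G,F]
After op 2 (replace(1, 'i')): offset=0, physical=[A,i,C,D,E,G,F], logical=[A,i,C,D,E,G,F]
After op 3 (rotate(+2)): offset=2, physical=[A,i,C,D,E,G,F], logical=[C,D,E,G,F,A,i]
After op 4 (replace(3, 'c')): offset=2, physical=[A,i,C,D,E,c,F], logical=[C,D,E,c,F,A,i]
After op 5 (replace(2, 'f')): offset=2, physical=[A,i,C,D,f,c,F], logical=[C,D,f,c,F,A,i]
After op 6 (swap(5, 4)): offset=2, physical=[F,i,C,D,f,c,A], logical=[C,D,f,c,A,F,i]
After op 7 (swap(3, 4)): offset=2, physical=[F,i,C,D,f,A,c], logical=[C,D,f,A,c,F,i]
After op 8 (rotate(+1)): offset=3, physical=[F,i,C,D,f,A,c], logical=[D,f,A,c,F,i,C]

Answer: D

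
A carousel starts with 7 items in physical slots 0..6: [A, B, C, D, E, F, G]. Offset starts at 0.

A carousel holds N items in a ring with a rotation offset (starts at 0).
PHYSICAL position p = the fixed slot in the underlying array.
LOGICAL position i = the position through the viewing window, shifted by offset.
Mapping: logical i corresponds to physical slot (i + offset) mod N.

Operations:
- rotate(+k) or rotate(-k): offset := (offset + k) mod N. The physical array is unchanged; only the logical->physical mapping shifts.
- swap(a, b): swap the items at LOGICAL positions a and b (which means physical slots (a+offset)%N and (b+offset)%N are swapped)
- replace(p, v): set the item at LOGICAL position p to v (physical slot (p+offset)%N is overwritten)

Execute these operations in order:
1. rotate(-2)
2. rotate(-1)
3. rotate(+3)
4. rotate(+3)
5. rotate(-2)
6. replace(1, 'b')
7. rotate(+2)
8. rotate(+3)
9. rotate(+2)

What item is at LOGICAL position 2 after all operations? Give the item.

Answer: D

Derivation:
After op 1 (rotate(-2)): offset=5, physical=[A,B,C,D,E,F,G], logical=[F,G,A,B,C,D,E]
After op 2 (rotate(-1)): offset=4, physical=[A,B,C,D,E,F,G], logical=[E,F,G,A,B,C,D]
After op 3 (rotate(+3)): offset=0, physical=[A,B,C,D,E,F,G], logical=[A,B,C,D,E,F,G]
After op 4 (rotate(+3)): offset=3, physical=[A,B,C,D,E,F,G], logical=[D,E,F,G,A,B,C]
After op 5 (rotate(-2)): offset=1, physical=[A,B,C,D,E,F,G], logical=[B,C,D,E,F,G,A]
After op 6 (replace(1, 'b')): offset=1, physical=[A,B,b,D,E,F,G], logical=[B,b,D,E,F,G,A]
After op 7 (rotate(+2)): offset=3, physical=[A,B,b,D,E,F,G], logical=[D,E,F,G,A,B,b]
After op 8 (rotate(+3)): offset=6, physical=[A,B,b,D,E,F,G], logical=[G,A,B,b,D,E,F]
After op 9 (rotate(+2)): offset=1, physical=[A,B,b,D,E,F,G], logical=[B,b,D,E,F,G,A]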